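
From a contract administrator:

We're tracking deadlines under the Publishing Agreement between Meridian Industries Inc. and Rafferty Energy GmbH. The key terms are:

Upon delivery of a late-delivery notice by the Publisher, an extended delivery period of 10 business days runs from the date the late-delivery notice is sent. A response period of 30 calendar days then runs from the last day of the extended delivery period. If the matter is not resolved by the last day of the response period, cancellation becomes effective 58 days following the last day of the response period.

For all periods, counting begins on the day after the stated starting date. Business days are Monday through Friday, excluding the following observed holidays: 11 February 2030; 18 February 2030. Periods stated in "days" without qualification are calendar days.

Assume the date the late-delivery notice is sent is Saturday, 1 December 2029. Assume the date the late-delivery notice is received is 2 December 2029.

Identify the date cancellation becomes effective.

12 March 2030

From Saturday, 1 December 2029, 10 business days (Dec 3, Dec 4, Dec 5, Dec 6, Dec 7, Dec 10, Dec 11, Dec 12, Dec 13, Dec 14, skipping weekends) brings us to Friday, 14 December 2029, which is the last day of the extended delivery period.
Adding 30 calendar days to 14 December 2029 gives 13 January 2030, which is the last day of the response period.
Adding 58 calendar days to 13 January 2030 gives 12 March 2030, which is the date cancellation becomes effective.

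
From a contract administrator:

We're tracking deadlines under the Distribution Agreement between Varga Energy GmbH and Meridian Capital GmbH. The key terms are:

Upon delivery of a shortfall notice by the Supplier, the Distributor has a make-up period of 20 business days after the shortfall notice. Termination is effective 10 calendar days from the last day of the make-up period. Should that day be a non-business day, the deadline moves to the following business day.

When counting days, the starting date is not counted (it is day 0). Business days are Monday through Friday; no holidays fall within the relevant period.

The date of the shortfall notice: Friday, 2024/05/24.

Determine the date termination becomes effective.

The last day of the make-up period: counting 20 business days from Friday, 2024/05/24 (May 27, May 28, May 29, May 30, …, Jun 19, Jun 20, Jun 21, skipping weekends) reaches Friday, 2024/06/21.
Adding 10 calendar days to 2024/06/21 gives 2024/07/01, which is the date termination becomes effective. 2024/07/01 is a Monday, so no roll-forward applies.

2024/07/01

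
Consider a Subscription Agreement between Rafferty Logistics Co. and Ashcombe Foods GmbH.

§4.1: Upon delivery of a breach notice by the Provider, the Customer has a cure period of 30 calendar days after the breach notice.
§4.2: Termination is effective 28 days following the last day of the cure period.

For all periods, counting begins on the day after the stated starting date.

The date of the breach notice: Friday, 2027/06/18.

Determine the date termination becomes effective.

The last day of the cure period: 30 calendar days after 2027/06/18 is 2027/07/18.
The date termination becomes effective: 2027/07/18 + 28 days = 2027/08/15.

2027/08/15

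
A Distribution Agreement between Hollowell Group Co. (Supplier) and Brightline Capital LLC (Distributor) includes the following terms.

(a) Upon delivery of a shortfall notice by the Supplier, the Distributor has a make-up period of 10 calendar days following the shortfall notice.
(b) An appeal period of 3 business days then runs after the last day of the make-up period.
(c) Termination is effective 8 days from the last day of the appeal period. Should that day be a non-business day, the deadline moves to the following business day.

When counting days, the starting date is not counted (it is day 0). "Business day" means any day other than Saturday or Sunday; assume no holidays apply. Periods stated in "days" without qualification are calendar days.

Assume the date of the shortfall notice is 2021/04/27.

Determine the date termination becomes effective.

2021/05/20

The last day of the make-up period: 10 calendar days after 2021/04/27 is 2021/05/07.
The last day of the appeal period: 3 business days after Friday, 2021/05/07, skipping weekends — May 10, May 11, May 12 — lands on Wednesday, 2021/05/12.
The date termination becomes effective: 8 calendar days after 2021/05/12 is 2021/05/20. 2021/05/20 is a Thursday, so no roll-forward applies.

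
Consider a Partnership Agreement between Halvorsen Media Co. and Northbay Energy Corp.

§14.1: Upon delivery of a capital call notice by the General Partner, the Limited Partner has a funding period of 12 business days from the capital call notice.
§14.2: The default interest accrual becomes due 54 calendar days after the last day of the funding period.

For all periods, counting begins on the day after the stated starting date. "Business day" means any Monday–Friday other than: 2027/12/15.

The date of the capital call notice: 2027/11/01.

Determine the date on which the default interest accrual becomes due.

2028/01/10

The last day of the funding period: counting 12 business days from Monday, 2027/11/01 (Nov 2, Nov 3, Nov 4, Nov 5, …, Nov 15, Nov 16, Nov 17, skipping weekends) reaches Wednesday, 2027/11/17.
Adding 54 calendar days to 2027/11/17 gives 2028/01/10, which is the date on which the default interest accrual becomes due.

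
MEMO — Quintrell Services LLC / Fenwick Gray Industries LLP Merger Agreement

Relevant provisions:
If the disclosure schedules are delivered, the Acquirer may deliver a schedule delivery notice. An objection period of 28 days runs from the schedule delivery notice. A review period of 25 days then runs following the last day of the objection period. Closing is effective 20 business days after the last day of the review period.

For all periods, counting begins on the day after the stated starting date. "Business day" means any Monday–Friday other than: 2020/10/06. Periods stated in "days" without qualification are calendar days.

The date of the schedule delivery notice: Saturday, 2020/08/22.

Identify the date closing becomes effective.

2020/11/11

The last day of the objection period: 2020/08/22 + 28 days = 2020/09/19.
The last day of the review period: 25 calendar days after 2020/09/19 is 2020/10/14.
The date closing becomes effective: counting 20 business days from Wednesday, 2020/10/14 (Oct 15, Oct 16, Oct 19, Oct 20, …, Nov 9, Nov 10, Nov 11, skipping weekends) reaches Wednesday, 2020/11/11.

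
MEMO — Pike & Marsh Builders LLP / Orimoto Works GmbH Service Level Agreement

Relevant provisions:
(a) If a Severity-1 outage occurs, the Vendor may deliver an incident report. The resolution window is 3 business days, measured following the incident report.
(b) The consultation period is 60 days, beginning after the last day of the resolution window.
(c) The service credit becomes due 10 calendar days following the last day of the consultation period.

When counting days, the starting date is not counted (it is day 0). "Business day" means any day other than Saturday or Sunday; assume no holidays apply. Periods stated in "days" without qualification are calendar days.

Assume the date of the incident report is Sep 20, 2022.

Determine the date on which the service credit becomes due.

From Tuesday, Sep 20, 2022, 3 business days (Sep 21, Sep 22, Sep 23, skipping weekends) brings us to Friday, Sep 23, 2022, which is the last day of the resolution window.
The last day of the consultation period: Sep 23, 2022 + 60 days = Nov 22, 2022.
The date on which the service credit becomes due: 10 calendar days after Nov 22, 2022 is Dec 2, 2022.

Dec 2, 2022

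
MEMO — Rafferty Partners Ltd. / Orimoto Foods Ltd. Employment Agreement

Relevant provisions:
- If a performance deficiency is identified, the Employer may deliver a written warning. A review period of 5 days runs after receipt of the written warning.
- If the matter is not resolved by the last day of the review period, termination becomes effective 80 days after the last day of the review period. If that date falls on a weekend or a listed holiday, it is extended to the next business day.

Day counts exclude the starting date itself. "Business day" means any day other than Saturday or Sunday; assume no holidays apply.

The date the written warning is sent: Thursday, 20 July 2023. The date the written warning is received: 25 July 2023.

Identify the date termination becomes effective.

Adding 5 calendar days to 25 July 2023 gives 30 July 2023, which is the last day of the review period.
The date termination becomes effective: 80 calendar days after 30 July 2023 is 18 October 2023. 18 October 2023 is a Wednesday, so no roll-forward applies.

18 October 2023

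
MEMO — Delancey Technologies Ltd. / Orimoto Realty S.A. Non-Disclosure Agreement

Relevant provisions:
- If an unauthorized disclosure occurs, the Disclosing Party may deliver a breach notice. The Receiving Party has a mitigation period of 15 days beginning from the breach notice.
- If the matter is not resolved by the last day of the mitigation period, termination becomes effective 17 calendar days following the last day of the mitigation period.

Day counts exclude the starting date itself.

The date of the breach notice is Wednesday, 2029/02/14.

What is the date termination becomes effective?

2029/03/18

The last day of the mitigation period: 2029/02/14 + 15 days = 2029/03/01.
The date termination becomes effective: 17 calendar days after 2029/03/01 is 2029/03/18.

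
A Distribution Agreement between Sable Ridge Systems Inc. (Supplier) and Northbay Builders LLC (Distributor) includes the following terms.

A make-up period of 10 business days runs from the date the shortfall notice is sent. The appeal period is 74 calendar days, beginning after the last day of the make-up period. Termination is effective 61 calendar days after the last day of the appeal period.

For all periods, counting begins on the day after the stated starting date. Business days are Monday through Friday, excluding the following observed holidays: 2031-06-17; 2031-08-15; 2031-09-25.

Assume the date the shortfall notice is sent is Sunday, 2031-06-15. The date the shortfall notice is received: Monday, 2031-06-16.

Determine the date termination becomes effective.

2031-11-12

From Sunday, 2031-06-15, 10 business days (Jun 16, Jun 18, Jun 19, Jun 20, Jun 23, Jun 24, Jun 25, Jun 26, Jun 27, Jun 30, skipping weekends and the listed holiday on Jun 17) brings us to Monday, 2031-06-30, which is the last day of the make-up period.
The last day of the appeal period: 2031-06-30 + 74 days = 2031-09-12.
The date termination becomes effective: 2031-09-12 + 61 days = 2031-11-12.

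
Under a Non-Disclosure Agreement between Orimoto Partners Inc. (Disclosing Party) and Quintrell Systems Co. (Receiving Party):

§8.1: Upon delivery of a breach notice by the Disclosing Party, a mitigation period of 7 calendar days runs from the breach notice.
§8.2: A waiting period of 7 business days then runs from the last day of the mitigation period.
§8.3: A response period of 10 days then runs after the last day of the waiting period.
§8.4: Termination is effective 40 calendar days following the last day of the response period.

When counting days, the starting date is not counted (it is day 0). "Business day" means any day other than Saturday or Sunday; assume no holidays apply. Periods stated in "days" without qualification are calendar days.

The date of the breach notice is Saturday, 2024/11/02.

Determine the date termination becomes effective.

The last day of the mitigation period: 2024/11/02 + 7 days = 2024/11/09.
The last day of the waiting period: 7 business days after Saturday, 2024/11/09, skipping weekends — Nov 11, Nov 12, Nov 13, Nov 14, Nov 15, Nov 18, Nov 19 — lands on Tuesday, 2024/11/19.
The last day of the response period: 2024/11/19 + 10 days = 2024/11/29.
The date termination becomes effective: 40 calendar days after 2024/11/29 is 2025/01/08.

2025/01/08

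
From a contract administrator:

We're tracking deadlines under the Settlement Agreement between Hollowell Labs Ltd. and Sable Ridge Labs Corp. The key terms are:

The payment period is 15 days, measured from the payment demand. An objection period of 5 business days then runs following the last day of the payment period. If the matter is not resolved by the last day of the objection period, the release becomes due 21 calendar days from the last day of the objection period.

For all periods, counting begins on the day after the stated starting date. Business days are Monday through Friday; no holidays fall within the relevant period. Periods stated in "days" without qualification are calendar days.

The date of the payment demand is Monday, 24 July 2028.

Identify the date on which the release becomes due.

5 September 2028

The last day of the payment period: 24 July 2028 + 15 days = 8 August 2028.
From Tuesday, 8 August 2028, 5 business days (Aug 9, Aug 10, Aug 11, Aug 14, Aug 15, skipping weekends) brings us to Tuesday, 15 August 2028, which is the last day of the objection period.
Adding 21 calendar days to 15 August 2028 gives 5 September 2028, which is the date on which the release becomes due.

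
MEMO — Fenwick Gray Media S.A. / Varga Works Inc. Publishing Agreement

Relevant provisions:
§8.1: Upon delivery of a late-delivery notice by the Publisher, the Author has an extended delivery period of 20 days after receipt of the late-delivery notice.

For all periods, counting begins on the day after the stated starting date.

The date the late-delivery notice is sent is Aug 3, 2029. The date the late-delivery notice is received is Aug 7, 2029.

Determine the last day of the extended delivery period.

The last day of the extended delivery period: Aug 7, 2029 + 20 days = Aug 27, 2029.

Aug 27, 2029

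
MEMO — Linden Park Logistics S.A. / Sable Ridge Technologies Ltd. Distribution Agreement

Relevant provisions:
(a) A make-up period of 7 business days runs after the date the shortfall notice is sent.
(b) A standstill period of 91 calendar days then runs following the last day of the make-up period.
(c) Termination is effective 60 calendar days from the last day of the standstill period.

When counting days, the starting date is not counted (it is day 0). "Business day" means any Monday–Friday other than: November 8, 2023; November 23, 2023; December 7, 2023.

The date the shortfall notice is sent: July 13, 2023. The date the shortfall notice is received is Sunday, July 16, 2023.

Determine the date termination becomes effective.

The last day of the make-up period: counting 7 business days from Thursday, July 13, 2023 (Jul 14, Jul 17, Jul 18, Jul 19, Jul 20, Jul 21, Jul 24, skipping weekends) reaches Monday, July 24, 2023.
Adding 91 calendar days to July 24, 2023 gives October 23, 2023, which is the last day of the standstill period.
The date termination becomes effective: 60 calendar days after October 23, 2023 is December 22, 2023.

December 22, 2023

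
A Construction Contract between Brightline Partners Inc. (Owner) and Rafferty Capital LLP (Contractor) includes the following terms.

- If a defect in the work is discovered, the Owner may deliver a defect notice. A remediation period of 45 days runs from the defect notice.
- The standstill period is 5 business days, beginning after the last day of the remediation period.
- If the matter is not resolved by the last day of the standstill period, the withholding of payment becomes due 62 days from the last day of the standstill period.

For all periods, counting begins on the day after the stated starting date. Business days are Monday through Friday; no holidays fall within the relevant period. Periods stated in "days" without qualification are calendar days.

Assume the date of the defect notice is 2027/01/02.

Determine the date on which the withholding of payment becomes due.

2027/04/26

The last day of the remediation period: 45 calendar days after 2027/01/02 is 2027/02/16.
The last day of the standstill period: counting 5 business days from Tuesday, 2027/02/16 (Feb 17, Feb 18, Feb 19, Feb 22, Feb 23, skipping weekends) reaches Tuesday, 2027/02/23.
Adding 62 calendar days to 2027/02/23 gives 2027/04/26, which is the date on which the withholding of payment becomes due.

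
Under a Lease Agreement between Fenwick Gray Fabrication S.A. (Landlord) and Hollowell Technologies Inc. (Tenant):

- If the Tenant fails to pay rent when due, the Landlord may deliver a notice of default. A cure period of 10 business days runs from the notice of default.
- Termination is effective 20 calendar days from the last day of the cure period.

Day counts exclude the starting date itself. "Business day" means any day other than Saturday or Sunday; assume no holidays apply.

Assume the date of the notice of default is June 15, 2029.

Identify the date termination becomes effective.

July 19, 2029

From Friday, June 15, 2029, 10 business days (Jun 18, Jun 19, Jun 20, Jun 21, Jun 22, Jun 25, Jun 26, Jun 27, Jun 28, Jun 29, skipping weekends) brings us to Friday, June 29, 2029, which is the last day of the cure period.
The date termination becomes effective: 20 calendar days after June 29, 2029 is July 19, 2029.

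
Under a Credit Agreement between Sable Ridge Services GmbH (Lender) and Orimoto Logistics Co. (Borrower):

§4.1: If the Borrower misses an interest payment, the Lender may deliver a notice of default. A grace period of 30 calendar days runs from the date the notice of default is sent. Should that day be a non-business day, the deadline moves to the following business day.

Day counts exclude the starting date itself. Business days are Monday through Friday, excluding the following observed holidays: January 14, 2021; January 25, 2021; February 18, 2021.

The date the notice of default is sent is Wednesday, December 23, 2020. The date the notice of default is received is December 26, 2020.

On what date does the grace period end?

January 22, 2021

The last day of the grace period: December 23, 2020 + 30 days = January 22, 2021. January 22, 2021 is a Friday and is not a listed holiday, so no roll-forward applies.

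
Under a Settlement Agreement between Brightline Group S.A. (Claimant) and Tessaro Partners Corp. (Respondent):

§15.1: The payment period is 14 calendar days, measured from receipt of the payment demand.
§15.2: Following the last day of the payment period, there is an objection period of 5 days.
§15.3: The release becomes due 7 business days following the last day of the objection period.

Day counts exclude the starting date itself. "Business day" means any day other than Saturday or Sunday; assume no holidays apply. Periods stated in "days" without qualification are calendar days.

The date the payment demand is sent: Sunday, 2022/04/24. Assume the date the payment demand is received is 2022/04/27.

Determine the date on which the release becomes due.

Adding 14 calendar days to 2022/04/27 gives 2022/05/11, which is the last day of the payment period.
The last day of the objection period: 2022/05/11 + 5 days = 2022/05/16.
From Monday, 2022/05/16, 7 business days (May 17, May 18, May 19, May 20, May 23, May 24, May 25, skipping weekends) brings us to Wednesday, 2022/05/25, which is the date on which the release becomes due.

2022/05/25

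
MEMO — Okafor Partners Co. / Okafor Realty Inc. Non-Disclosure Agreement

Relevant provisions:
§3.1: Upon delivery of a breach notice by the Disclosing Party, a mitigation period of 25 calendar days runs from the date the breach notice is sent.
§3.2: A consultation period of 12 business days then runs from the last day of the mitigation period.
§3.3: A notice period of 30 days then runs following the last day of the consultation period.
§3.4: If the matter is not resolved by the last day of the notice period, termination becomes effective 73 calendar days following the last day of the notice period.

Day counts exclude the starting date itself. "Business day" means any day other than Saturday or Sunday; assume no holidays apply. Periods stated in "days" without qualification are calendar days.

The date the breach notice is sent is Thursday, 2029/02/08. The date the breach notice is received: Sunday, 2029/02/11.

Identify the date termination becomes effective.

Adding 25 calendar days to 2029/02/08 gives 2029/03/05, which is the last day of the mitigation period.
The last day of the consultation period: 12 business days after Monday, 2029/03/05, skipping weekends — Mar 6, Mar 7, Mar 8, Mar 9, …, Mar 19, Mar 20, Mar 21 — lands on Wednesday, 2029/03/21.
The last day of the notice period: 30 calendar days after 2029/03/21 is 2029/04/20.
The date termination becomes effective: 2029/04/20 + 73 days = 2029/07/02.

2029/07/02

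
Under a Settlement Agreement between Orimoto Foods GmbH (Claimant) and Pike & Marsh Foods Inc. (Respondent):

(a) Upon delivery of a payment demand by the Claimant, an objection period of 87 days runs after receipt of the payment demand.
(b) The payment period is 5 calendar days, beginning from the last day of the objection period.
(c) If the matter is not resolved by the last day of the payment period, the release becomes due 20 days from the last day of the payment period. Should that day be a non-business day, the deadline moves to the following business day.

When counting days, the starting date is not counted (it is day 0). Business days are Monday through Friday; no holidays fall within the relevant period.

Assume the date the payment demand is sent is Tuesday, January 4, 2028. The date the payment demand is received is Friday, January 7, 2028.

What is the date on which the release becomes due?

April 28, 2028

The last day of the objection period: 87 calendar days after January 7, 2028 is April 3, 2028.
The last day of the payment period: April 3, 2028 + 5 days = April 8, 2028.
Adding 20 calendar days to April 8, 2028 gives April 28, 2028, which is the date on which the release becomes due. April 28, 2028 is a Friday, so no roll-forward applies.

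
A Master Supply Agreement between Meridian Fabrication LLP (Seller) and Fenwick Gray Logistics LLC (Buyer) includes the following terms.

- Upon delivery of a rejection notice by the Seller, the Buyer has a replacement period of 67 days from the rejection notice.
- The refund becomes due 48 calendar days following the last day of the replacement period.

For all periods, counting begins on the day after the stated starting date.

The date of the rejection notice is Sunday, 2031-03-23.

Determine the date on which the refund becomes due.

The last day of the replacement period: 67 calendar days after 2031-03-23 is 2031-05-29.
The date on which the refund becomes due: 48 calendar days after 2031-05-29 is 2031-07-16.

2031-07-16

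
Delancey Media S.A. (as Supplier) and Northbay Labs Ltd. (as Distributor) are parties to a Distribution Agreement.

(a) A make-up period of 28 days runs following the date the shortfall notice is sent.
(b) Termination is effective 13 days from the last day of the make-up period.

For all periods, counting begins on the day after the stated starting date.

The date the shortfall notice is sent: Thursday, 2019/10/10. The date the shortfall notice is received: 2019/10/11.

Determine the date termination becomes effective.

2019/11/20

Adding 28 calendar days to 2019/10/10 gives 2019/11/07, which is the last day of the make-up period.
Adding 13 calendar days to 2019/11/07 gives 2019/11/20, which is the date termination becomes effective.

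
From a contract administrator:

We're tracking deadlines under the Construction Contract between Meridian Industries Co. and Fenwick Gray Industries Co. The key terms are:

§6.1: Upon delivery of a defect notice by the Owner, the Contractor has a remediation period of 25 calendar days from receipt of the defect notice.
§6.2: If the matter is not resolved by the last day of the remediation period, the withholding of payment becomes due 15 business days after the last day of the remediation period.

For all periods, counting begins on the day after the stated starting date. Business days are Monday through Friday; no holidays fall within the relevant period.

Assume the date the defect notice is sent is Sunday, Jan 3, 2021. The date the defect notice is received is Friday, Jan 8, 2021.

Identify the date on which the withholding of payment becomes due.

Adding 25 calendar days to Jan 8, 2021 gives Feb 2, 2021, which is the last day of the remediation period.
The date on which the withholding of payment becomes due: counting 15 business days from Tuesday, Feb 2, 2021 (Feb 3, Feb 4, Feb 5, Feb 8, …, Feb 19, Feb 22, Feb 23, skipping weekends) reaches Tuesday, Feb 23, 2021.

Feb 23, 2021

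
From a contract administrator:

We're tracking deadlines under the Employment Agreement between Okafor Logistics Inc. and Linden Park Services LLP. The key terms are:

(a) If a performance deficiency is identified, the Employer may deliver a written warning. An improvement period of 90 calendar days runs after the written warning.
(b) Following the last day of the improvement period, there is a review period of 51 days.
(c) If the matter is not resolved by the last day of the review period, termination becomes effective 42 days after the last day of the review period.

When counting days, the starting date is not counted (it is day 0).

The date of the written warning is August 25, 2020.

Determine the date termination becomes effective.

The last day of the improvement period: August 25, 2020 + 90 days = November 23, 2020.
The last day of the review period: November 23, 2020 + 51 days = January 13, 2021.
The date termination becomes effective: 42 calendar days after January 13, 2021 is February 24, 2021.

February 24, 2021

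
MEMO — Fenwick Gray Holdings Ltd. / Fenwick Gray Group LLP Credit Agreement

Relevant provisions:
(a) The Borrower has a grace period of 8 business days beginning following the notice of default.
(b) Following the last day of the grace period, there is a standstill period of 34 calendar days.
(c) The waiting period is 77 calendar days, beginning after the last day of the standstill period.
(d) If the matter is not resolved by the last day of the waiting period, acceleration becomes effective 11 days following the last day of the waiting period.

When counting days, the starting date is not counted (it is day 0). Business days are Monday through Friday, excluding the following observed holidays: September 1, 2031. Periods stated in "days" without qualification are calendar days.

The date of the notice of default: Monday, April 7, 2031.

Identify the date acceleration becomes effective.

The last day of the grace period: counting 8 business days from Monday, April 7, 2031 (Apr 8, Apr 9, Apr 10, Apr 11, Apr 14, Apr 15, Apr 16, Apr 17, skipping weekends) reaches Thursday, April 17, 2031.
The last day of the standstill period: April 17, 2031 + 34 days = May 21, 2031.
The last day of the waiting period: May 21, 2031 + 77 days = August 6, 2031.
The date acceleration becomes effective: August 6, 2031 + 11 days = August 17, 2031.

August 17, 2031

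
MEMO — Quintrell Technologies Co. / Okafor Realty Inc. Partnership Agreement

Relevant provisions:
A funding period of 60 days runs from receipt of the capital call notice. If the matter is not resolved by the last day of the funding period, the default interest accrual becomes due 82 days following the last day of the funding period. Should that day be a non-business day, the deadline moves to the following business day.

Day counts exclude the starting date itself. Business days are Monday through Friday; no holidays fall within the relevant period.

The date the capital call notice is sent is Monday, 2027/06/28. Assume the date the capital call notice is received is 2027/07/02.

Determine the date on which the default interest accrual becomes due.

2027/11/22

The last day of the funding period: 60 calendar days after 2027/07/02 is 2027/08/31.
The date on which the default interest accrual becomes due: 2027/08/31 + 82 days = 2027/11/21. That falls on a Sunday, so it rolls to the next business day, Monday, 2027/11/22.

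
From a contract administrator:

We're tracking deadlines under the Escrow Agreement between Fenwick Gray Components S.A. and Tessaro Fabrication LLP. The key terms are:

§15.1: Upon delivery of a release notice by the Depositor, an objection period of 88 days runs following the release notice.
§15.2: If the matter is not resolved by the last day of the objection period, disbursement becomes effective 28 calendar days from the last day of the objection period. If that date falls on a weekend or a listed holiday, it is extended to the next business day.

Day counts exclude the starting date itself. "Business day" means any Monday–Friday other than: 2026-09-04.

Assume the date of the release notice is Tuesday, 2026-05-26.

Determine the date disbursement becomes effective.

2026-09-21

Adding 88 calendar days to 2026-05-26 gives 2026-08-22, which is the last day of the objection period.
The date disbursement becomes effective: 28 calendar days after 2026-08-22 is 2026-09-19. That falls on a Saturday, so it rolls to the next business day, Monday, 2026-09-21.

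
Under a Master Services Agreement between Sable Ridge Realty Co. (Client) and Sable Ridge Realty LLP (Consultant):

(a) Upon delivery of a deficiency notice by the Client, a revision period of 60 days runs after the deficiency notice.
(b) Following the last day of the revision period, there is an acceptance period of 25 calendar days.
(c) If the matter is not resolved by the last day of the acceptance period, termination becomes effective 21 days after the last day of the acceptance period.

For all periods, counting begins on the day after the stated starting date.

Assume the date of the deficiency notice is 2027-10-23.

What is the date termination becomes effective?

2028-02-06

Adding 60 calendar days to 2027-10-23 gives 2027-12-22, which is the last day of the revision period.
Adding 25 calendar days to 2027-12-22 gives 2028-01-16, which is the last day of the acceptance period.
The date termination becomes effective: 21 calendar days after 2028-01-16 is 2028-02-06.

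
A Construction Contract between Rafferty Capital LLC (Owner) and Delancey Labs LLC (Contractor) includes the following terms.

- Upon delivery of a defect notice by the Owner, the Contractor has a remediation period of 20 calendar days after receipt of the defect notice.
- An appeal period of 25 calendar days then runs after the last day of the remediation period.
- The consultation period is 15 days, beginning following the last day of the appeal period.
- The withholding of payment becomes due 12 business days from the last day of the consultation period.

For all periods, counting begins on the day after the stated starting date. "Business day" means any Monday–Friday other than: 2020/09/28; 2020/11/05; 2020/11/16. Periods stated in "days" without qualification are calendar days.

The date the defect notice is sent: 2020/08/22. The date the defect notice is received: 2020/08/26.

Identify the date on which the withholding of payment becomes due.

2020/11/11

The last day of the remediation period: 2020/08/26 + 20 days = 2020/09/15.
Adding 25 calendar days to 2020/09/15 gives 2020/10/10, which is the last day of the appeal period.
Adding 15 calendar days to 2020/10/10 gives 2020/10/25, which is the last day of the consultation period.
From Sunday, 2020/10/25, 12 business days (Oct 26, Oct 27, Oct 28, Oct 29, …, Nov 9, Nov 10, Nov 11, skipping weekends and the listed holiday on Nov 5) brings us to Wednesday, 2020/11/11, which is the date on which the withholding of payment becomes due.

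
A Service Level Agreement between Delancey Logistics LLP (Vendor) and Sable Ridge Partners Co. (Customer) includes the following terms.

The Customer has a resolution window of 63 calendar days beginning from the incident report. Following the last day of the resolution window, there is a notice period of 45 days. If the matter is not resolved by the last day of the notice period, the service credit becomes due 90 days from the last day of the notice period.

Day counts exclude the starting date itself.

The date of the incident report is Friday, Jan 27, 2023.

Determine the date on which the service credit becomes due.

Adding 63 calendar days to Jan 27, 2023 gives Mar 31, 2023, which is the last day of the resolution window.
The last day of the notice period: Mar 31, 2023 + 45 days = May 15, 2023.
The date on which the service credit becomes due: May 15, 2023 + 90 days = Aug 13, 2023.

Aug 13, 2023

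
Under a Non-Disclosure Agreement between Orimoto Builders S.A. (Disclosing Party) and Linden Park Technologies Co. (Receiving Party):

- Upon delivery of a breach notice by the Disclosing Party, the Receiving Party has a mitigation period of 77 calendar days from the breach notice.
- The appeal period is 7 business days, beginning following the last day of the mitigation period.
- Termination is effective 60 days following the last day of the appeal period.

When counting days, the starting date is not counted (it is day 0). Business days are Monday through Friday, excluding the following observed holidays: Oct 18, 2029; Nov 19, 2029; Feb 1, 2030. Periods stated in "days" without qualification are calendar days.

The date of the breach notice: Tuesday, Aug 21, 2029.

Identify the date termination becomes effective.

The last day of the mitigation period: Aug 21, 2029 + 77 days = Nov 6, 2029.
The last day of the appeal period: counting 7 business days from Tuesday, Nov 6, 2029 (Nov 7, Nov 8, Nov 9, Nov 12, Nov 13, Nov 14, Nov 15, skipping weekends) reaches Thursday, Nov 15, 2029.
Adding 60 calendar days to Nov 15, 2029 gives Jan 14, 2030, which is the date termination becomes effective.

Jan 14, 2030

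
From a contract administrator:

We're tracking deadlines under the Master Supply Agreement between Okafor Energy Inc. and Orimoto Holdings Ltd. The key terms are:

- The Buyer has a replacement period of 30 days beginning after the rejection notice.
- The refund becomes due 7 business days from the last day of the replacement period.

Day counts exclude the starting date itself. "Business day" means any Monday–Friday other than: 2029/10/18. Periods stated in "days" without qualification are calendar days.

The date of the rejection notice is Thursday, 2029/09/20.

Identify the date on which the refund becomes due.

2029/10/30

Adding 30 calendar days to 2029/09/20 gives 2029/10/20, which is the last day of the replacement period.
From Saturday, 2029/10/20, 7 business days (Oct 22, Oct 23, Oct 24, Oct 25, Oct 26, Oct 29, Oct 30, skipping weekends) brings us to Tuesday, 2029/10/30, which is the date on which the refund becomes due.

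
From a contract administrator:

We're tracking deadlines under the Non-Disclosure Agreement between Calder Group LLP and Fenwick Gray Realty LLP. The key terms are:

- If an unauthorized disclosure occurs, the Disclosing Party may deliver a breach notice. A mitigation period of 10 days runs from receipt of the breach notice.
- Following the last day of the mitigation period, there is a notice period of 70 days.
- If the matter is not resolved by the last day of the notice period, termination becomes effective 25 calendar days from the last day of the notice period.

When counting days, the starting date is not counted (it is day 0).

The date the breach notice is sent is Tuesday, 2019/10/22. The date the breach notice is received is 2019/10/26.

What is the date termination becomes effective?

The last day of the mitigation period: 10 calendar days after 2019/10/26 is 2019/11/05.
The last day of the notice period: 2019/11/05 + 70 days = 2020/01/14.
The date termination becomes effective: 2020/01/14 + 25 days = 2020/02/08.

2020/02/08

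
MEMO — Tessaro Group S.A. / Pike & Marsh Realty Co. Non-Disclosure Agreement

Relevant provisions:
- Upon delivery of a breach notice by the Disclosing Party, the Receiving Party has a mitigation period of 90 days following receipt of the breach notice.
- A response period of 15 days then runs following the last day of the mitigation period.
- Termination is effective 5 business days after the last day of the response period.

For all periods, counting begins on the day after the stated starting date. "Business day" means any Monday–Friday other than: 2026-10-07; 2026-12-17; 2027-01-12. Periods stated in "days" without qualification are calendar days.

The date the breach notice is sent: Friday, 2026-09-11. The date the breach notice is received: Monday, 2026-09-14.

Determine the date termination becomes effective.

2027-01-04

The last day of the mitigation period: 90 calendar days after 2026-09-14 is 2026-12-13.
The last day of the response period: 15 calendar days after 2026-12-13 is 2026-12-28.
From Monday, 2026-12-28, 5 business days (Dec 29, Dec 30, Dec 31, Jan 1, Jan 4, skipping weekends) brings us to Monday, 2027-01-04, which is the date termination becomes effective.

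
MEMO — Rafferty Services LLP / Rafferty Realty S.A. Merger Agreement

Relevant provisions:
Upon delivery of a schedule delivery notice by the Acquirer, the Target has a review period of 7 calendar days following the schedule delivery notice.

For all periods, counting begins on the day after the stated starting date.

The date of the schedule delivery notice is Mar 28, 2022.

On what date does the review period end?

The last day of the review period: 7 calendar days after Mar 28, 2022 is Apr 4, 2022.

Apr 4, 2022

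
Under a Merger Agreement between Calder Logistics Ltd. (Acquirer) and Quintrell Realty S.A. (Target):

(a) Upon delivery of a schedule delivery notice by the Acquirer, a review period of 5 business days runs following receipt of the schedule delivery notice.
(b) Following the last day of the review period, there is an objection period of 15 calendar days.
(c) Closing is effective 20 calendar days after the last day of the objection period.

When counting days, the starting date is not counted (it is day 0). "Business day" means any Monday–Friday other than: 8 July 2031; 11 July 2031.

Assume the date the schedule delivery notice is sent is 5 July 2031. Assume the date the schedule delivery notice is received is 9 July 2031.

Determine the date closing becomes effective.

21 August 2031

The last day of the review period: 5 business days after Wednesday, 9 July 2031, skipping weekends and the listed holiday on Jul 11 — Jul 10, Jul 14, Jul 15, Jul 16, Jul 17 — lands on Thursday, 17 July 2031.
The last day of the objection period: 15 calendar days after 17 July 2031 is 1 August 2031.
The date closing becomes effective: 1 August 2031 + 20 days = 21 August 2031.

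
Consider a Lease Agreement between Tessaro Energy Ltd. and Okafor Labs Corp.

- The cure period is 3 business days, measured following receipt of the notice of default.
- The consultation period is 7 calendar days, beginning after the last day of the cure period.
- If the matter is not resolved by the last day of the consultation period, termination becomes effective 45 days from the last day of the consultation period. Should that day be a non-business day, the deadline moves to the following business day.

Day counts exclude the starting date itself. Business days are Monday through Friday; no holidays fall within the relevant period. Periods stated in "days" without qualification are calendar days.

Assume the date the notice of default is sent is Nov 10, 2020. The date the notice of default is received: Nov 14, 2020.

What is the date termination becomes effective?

The last day of the cure period: counting 3 business days from Saturday, Nov 14, 2020 (Nov 16, Nov 17, Nov 18, skipping weekends) reaches Wednesday, Nov 18, 2020.
The last day of the consultation period: 7 calendar days after Nov 18, 2020 is Nov 25, 2020.
The date termination becomes effective: Nov 25, 2020 + 45 days = Jan 9, 2021. That falls on a Saturday, so it rolls to the next business day, Monday, Jan 11, 2021.

Jan 11, 2021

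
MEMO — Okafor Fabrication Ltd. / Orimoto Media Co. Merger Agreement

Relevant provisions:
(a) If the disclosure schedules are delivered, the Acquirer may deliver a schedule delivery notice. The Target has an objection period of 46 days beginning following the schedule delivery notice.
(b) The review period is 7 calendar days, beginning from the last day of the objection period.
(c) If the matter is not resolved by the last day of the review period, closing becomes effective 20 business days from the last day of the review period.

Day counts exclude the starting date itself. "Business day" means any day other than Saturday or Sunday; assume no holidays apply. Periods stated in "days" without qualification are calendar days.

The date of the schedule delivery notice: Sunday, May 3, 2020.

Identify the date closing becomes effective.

The last day of the objection period: 46 calendar days after May 3, 2020 is Jun 18, 2020.
The last day of the review period: 7 calendar days after Jun 18, 2020 is Jun 25, 2020.
From Thursday, Jun 25, 2020, 20 business days (Jun 26, Jun 29, Jun 30, Jul 1, …, Jul 21, Jul 22, Jul 23, skipping weekends) brings us to Thursday, Jul 23, 2020, which is the date closing becomes effective.

Jul 23, 2020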